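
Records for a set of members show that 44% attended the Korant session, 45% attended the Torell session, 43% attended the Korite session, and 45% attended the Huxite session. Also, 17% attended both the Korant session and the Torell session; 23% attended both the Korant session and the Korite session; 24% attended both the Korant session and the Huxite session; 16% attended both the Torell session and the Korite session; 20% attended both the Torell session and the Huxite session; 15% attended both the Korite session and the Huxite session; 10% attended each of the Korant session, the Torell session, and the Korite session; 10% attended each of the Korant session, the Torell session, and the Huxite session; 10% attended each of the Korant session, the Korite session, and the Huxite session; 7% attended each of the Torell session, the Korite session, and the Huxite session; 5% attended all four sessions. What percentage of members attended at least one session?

94%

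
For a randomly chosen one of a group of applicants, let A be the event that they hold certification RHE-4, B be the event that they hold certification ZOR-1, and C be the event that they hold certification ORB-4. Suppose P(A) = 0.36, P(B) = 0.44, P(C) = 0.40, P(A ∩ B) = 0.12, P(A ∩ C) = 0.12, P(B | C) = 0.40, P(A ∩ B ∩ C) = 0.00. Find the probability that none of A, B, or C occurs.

P(B ∩ C) = P(C)·P(B|C) = 0.40 × 0.40 = 0.16
By inclusion–exclusion:
P(A ∪ B ∪ C) = 0.36 + 0.44 + 0.40 − 0.12 − 0.12 − 0.16 + 0.00 = 0.80
P(none) = 1 − 0.80 = 0.20

0.20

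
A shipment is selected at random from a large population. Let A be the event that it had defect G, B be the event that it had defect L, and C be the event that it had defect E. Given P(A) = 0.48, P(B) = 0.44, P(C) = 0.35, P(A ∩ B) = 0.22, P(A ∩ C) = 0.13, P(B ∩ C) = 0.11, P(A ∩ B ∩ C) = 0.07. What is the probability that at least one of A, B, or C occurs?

P(A ∪ B ∪ C) = 0.48 + 0.44 + 0.35 − 0.22 − 0.13 − 0.11 + 0.07 = 0.88

0.88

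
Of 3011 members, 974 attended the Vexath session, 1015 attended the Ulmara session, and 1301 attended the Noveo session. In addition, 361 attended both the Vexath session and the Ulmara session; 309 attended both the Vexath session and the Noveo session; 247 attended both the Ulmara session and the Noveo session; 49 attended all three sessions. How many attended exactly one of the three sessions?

N(exactly one) = 974 + 1015 + 1301 − 2·361 − 2·309 − 2·247 + 3·49 = 1603

1603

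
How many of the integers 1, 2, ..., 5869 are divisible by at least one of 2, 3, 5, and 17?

2934 + 1956 + 1173 + 345 − 978 − 586 − 172 − 391 − 115 − 69 + 195 + 57 + 34 + 23 − 11 = 4395

4395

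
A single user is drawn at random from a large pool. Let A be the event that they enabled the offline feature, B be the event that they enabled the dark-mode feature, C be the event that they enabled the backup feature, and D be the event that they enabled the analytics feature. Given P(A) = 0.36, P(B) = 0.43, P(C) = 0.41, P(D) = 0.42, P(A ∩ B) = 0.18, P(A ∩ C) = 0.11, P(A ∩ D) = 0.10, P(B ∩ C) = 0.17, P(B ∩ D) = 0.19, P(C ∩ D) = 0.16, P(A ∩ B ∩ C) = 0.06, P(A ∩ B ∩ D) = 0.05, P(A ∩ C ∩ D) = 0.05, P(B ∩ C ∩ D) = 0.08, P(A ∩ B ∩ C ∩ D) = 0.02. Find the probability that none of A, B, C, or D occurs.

P(A ∪ B ∪ C ∪ D) = 0.36 + 0.43 + 0.41 + 0.42 − 0.18 − 0.11 − 0.10 − 0.17 − 0.19 − 0.16 + 0.06 + 0.05 + 0.05 + 0.08 − 0.02 = 0.93
P(none) = 1 − 0.93 = 0.07

0.07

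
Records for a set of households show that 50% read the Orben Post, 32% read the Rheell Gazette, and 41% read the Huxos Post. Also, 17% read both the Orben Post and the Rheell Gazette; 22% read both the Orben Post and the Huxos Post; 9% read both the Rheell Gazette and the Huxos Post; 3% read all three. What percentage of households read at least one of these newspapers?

By inclusion-exclusion,
P(union) = 50 + 32 + 41 − 17 − 22 − 9 + 3 = 78%

78%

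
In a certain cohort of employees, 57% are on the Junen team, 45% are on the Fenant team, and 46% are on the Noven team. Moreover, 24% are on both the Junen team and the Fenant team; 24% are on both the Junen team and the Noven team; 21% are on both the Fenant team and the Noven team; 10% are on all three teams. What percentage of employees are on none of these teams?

11%

Apply inclusion-exclusion:
P(union) = 57 + 45 + 46 − 24 − 24 − 21 + 10 = 89%
P(none) = 100% − 89% = 11%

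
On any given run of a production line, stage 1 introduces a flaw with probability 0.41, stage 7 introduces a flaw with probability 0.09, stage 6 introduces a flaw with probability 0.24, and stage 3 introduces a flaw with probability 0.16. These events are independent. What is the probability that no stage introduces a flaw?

P(none) = (1 − 0.41) × (1 − 0.09) × (1 − 0.24) × (1 − 0.16) = 0.59 × 0.91 × 0.76 × 0.84 = 0.34275696

0.34275696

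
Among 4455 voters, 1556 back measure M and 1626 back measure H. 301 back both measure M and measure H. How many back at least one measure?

2881

By inclusion–exclusion:
N(≥1) = 1556 + 1626 − 301 = 2881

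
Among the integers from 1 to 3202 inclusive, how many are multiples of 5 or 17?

791

Apply inclusion-exclusion:
⌊3202/5⌋ + ⌊3202/17⌋ − ⌊3202/85⌋ = 640 + 188 − 37 = 791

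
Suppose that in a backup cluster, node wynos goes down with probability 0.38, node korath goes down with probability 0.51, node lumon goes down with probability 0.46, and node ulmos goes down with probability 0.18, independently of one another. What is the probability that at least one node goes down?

Independence gives P(none) = ∏(1 − pᵢ).
P(none) = (1 − 0.38) × (1 − 0.51) × (1 − 0.46) × (1 − 0.18) = 0.62 × 0.49 × 0.54 × 0.82 = 0.13452264
P(at least one) = 1 − 0.13452264 = 0.86547736

0.86547736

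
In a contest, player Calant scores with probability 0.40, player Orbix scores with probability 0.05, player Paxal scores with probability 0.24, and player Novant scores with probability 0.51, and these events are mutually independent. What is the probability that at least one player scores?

Since the events are independent, P(none) is the product of the individual non-occurrence probabilities.
P(none) = (1 − 0.40) × (1 − 0.05) × (1 − 0.24) × (1 − 0.51) = 0.60 × 0.95 × 0.76 × 0.49 = 0.212268
P(at least one) = 1 − 0.212268 = 0.787732

0.787732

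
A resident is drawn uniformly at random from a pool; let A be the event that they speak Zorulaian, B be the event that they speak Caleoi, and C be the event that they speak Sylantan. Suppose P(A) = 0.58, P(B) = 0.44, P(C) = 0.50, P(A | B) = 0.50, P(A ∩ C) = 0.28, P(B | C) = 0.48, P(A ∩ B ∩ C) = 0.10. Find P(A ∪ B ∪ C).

P(A ∩ B) = P(B)·P(A|B) = 0.44 × 0.50 = 0.22
P(B ∩ C) = P(C)·P(B|C) = 0.50 × 0.48 = 0.24
Using inclusion–exclusion:
P(A ∪ B ∪ C) = 0.58 + 0.44 + 0.50 − 0.22 − 0.28 − 0.24 + 0.10 = 0.88

0.88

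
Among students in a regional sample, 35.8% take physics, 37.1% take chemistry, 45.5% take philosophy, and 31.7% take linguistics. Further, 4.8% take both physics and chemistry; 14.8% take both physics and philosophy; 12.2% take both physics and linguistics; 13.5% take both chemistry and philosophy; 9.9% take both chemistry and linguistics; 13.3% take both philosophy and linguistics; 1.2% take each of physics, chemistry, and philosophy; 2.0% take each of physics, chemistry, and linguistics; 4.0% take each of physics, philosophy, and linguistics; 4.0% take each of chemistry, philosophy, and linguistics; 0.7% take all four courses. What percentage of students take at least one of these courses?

92.1%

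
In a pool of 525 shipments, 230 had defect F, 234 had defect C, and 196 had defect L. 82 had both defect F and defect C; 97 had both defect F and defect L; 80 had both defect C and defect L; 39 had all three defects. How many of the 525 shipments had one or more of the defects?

By inclusion-exclusion,
|at least one| = 230 + 234 + 196 − 82 − 97 − 80 + 39 = 440

440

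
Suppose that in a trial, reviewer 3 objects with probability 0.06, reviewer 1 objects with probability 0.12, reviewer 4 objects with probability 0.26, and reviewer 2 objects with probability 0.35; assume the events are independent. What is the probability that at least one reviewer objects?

0.6021168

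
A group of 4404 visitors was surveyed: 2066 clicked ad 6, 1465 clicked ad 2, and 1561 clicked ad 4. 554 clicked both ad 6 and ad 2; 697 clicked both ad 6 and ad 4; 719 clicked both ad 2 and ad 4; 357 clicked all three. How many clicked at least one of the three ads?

3479

N(≥1) = 2066 + 1465 + 1561 − 554 − 697 − 719 + 357 = 3479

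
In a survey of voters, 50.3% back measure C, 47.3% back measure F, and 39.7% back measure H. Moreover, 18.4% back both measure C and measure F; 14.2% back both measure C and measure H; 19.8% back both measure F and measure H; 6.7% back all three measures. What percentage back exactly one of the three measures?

By inclusion–exclusion (exactly-one form):
P(exactly one) = 50.3 + 47.3 + 39.7 − 2·18.4 − 2·14.2 − 2·19.8 + 3·6.7 = 52.6%

52.6%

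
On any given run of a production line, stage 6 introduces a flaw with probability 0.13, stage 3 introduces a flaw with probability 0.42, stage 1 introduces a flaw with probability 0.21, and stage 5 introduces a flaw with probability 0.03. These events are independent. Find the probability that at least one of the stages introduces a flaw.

Independence gives P(none) = ∏(1 − pᵢ).
P(none) = (1 − 0.13) × (1 − 0.42) × (1 − 0.21) × (1 − 0.03) = 0.87 × 0.58 × 0.79 × 0.97 = 0.38667498
P(at least one) = 1 − 0.38667498 = 0.61332502

0.61332502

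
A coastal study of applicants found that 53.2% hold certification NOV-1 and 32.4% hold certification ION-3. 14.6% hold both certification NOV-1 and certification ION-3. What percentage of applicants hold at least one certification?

71.0%

Apply inclusion-exclusion:
P(union) = 53.2 + 32.4 − 14.6 = 71.0%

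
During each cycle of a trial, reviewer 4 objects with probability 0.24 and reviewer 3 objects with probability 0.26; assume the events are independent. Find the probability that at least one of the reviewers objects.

0.4376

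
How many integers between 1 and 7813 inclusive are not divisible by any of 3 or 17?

4903

Inclusion–exclusion gives
2604 + 459 − 153 = 2910
7813 − 2910 = 4903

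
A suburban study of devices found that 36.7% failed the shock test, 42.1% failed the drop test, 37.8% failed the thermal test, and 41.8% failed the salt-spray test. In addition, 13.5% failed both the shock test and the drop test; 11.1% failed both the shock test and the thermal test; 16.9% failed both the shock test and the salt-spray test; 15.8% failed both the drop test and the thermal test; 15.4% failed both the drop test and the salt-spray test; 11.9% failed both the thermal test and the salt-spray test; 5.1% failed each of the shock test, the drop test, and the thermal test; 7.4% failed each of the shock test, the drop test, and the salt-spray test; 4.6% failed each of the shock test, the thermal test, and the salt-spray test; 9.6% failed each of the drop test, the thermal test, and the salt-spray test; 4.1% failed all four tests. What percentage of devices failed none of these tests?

3.6%

Using inclusion–exclusion:
P(≥1) = 36.7 + 42.1 + 37.8 + 41.8 − 13.5 − 11.1 − 16.9 − 15.8 − 15.4 − 11.9 + 5.1 + 7.4 + 4.6 + 9.6 − 4.1 = 96.4%
P(none) = 100% − 96.4% = 3.6%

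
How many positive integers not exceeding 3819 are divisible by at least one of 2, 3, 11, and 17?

By inclusion–exclusion:
floor(3819/2) + floor(3819/3) + floor(3819/11) + floor(3819/17) − floor(3819/6) − floor(3819/22) − floor(3819/34) − floor(3819/33) − floor(3819/51) − floor(3819/187) + floor(3819/66) + floor(3819/102) + floor(3819/374) + floor(3819/561) − floor(3819/1122) = 1909 + 1273 + 347 + 224 − 636 − 173 − 112 − 115 − 74 − 20 + 57 + 37 + 10 + 6 − 3 = 2730

2730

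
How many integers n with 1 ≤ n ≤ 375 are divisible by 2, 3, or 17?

Using inclusion–exclusion:
⌊375/2⌋ + ⌊375/3⌋ + ⌊375/17⌋ − ⌊375/6⌋ − ⌊375/34⌋ − ⌊375/51⌋ + ⌊375/102⌋ = 187 + 125 + 22 − 62 − 11 − 7 + 3 = 257

257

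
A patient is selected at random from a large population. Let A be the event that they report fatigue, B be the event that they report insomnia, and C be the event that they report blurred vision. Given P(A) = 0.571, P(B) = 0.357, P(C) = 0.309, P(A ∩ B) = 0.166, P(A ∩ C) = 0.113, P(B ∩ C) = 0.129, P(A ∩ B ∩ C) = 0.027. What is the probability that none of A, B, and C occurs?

Apply inclusion-exclusion:
P(A ∪ B ∪ C) = 0.571 + 0.357 + 0.309 − 0.166 − 0.113 − 0.129 + 0.027 = 0.856
P(none) = 1 − 0.856 = 0.144

0.144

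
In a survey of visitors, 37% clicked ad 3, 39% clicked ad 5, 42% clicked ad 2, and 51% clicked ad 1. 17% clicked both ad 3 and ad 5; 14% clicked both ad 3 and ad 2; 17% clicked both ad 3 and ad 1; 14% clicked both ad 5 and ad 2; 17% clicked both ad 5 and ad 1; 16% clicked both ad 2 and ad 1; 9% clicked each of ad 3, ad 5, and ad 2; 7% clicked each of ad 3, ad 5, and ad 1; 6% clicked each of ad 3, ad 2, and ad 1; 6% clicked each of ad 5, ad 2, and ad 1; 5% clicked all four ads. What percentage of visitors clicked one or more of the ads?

P(at least one) = 37 + 39 + 42 + 51 − 17 − 14 − 17 − 14 − 17 − 16 + 9 + 7 + 6 + 6 − 5 = 97%

97%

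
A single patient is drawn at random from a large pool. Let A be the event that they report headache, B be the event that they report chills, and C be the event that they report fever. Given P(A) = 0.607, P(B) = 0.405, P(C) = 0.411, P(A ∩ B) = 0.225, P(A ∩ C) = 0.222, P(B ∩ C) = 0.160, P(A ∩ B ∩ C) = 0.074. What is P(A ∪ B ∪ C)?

0.890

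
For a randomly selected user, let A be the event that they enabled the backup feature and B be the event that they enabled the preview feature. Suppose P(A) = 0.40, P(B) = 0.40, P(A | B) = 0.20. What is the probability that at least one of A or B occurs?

0.72

P(A ∩ B) = P(B)·P(A|B) = 0.40 × 0.20 = 0.08
By inclusion–exclusion:
P(A ∪ B) = 0.40 + 0.40 − 0.08 = 0.72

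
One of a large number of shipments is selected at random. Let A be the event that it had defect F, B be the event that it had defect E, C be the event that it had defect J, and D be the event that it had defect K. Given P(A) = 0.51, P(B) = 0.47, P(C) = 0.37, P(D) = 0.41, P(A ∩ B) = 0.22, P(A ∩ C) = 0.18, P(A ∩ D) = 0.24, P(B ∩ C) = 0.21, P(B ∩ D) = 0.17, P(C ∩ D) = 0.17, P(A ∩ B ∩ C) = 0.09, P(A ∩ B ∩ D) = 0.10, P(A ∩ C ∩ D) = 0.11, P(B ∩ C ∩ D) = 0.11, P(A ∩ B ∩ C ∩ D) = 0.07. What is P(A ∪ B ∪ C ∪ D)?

0.91

P(A ∪ B ∪ C ∪ D) = 0.51 + 0.47 + 0.37 + 0.41 − 0.22 − 0.18 − 0.24 − 0.21 − 0.17 − 0.17 + 0.09 + 0.10 + 0.11 + 0.11 − 0.07 = 0.91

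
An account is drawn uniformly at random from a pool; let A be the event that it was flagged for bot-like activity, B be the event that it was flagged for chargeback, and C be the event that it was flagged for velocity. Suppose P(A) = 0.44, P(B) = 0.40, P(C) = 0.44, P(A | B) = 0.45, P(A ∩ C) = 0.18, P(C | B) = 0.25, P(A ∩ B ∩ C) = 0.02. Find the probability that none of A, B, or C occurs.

0.16

P(A ∩ B) = P(B)·P(A|B) = 0.40 × 0.45 = 0.18
P(B ∩ C) = P(B)·P(C|B) = 0.40 × 0.25 = 0.10
Using inclusion–exclusion:
P(A ∪ B ∪ C) = 0.44 + 0.40 + 0.44 − 0.18 − 0.18 − 0.10 + 0.02 = 0.84
P(none) = 1 − 0.84 = 0.16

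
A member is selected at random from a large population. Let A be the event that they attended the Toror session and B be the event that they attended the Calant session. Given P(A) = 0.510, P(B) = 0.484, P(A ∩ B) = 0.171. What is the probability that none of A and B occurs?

0.177

Apply inclusion-exclusion:
P(A ∪ B) = 0.510 + 0.484 − 0.171 = 0.823
P(none) = 1 − 0.823 = 0.177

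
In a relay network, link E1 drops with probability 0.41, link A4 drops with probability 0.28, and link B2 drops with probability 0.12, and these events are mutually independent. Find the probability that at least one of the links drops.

Since the events are independent, P(none) is the product of the individual non-occurrence probabilities.
P(none) = (1 − 0.41) × (1 − 0.28) × (1 − 0.12) = 0.59 × 0.72 × 0.88 = 0.373824
P(at least one) = 1 − 0.373824 = 0.626176

0.626176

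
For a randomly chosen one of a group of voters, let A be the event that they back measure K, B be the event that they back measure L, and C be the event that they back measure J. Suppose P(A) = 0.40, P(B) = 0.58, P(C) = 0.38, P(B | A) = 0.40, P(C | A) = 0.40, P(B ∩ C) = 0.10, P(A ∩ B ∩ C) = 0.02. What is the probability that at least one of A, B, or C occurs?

0.96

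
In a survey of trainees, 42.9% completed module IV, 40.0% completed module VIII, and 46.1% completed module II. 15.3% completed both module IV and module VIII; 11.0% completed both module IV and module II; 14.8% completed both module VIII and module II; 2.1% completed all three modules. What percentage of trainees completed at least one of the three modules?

90.0%

By inclusion–exclusion:
P(union) = 42.9 + 40.0 + 46.1 − 15.3 − 11.0 − 14.8 + 2.1 = 90.0%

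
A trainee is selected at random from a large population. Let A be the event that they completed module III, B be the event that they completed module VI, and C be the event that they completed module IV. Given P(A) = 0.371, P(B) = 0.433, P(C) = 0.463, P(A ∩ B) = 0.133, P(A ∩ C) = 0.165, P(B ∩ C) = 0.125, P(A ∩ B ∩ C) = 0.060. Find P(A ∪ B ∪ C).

By inclusion–exclusion:
P(A ∪ B ∪ C) = 0.371 + 0.433 + 0.463 − 0.133 − 0.165 − 0.125 + 0.060 = 0.904

0.904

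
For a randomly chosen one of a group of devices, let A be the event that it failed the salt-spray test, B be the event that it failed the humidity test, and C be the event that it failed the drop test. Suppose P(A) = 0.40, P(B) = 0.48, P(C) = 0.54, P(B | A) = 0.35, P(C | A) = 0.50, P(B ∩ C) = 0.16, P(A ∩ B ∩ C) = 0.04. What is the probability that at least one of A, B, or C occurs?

0.96

P(A ∩ B) = P(A)·P(B|A) = 0.40 × 0.35 = 0.14
P(A ∩ C) = P(A)·P(C|A) = 0.40 × 0.50 = 0.20
P(A ∪ B ∪ C) = 0.40 + 0.48 + 0.54 − 0.14 − 0.20 − 0.16 + 0.04 = 0.96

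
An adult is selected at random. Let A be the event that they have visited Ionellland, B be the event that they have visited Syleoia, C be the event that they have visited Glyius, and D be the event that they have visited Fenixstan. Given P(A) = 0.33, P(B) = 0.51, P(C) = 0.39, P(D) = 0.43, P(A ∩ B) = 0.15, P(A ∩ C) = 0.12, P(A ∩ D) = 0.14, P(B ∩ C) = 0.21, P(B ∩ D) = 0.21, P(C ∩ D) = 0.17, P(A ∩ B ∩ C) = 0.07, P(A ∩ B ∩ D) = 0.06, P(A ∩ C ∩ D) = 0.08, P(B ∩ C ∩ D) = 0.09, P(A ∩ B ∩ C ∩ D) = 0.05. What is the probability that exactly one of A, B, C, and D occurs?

Using the inclusion–exclusion count for exactly one event:
P(exactly one) = 0.33 + 0.51 + 0.39 + 0.43 − 2·0.15 − 2·0.12 − 2·0.14 − 2·0.21 − 2·0.21 − 2·0.17 + 3·0.07 + 3·0.06 + 3·0.08 + 3·0.09 − 4·0.05 = 0.36

0.36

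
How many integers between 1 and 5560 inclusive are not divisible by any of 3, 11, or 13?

By inclusion-exclusion,
1853 + 505 + 427 − 168 − 142 − 38 + 12 = 2449
5560 − 2449 = 3111

3111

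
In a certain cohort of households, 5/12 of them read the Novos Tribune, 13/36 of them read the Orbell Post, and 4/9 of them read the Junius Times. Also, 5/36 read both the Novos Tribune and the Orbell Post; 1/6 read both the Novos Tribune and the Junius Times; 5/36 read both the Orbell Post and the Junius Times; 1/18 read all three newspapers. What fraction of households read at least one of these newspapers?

By inclusion–exclusion:
P(union) = 5/12 + 13/36 + 4/9 − 5/36 − 1/6 − 5/36 + 1/18 = 5/6

5/6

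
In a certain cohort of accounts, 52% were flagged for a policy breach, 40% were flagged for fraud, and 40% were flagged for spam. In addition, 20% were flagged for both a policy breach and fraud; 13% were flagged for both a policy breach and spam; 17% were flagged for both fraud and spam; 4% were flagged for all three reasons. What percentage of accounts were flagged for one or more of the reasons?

86%

P(≥1) = 52 + 40 + 40 − 20 − 13 − 17 + 4 = 86%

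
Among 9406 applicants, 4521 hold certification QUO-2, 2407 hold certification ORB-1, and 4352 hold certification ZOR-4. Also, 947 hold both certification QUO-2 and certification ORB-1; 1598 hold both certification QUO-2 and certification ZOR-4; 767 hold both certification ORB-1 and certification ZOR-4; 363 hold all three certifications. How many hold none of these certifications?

By inclusion-exclusion,
|union| = 4521 + 2407 + 4352 − 947 − 1598 − 767 + 363 = 8331
None: 9406 − 8331 = 1075

1075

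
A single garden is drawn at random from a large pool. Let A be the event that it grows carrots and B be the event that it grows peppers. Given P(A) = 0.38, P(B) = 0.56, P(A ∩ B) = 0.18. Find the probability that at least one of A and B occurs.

0.76

Apply inclusion-exclusion:
P(A ∪ B) = 0.38 + 0.56 − 0.18 = 0.76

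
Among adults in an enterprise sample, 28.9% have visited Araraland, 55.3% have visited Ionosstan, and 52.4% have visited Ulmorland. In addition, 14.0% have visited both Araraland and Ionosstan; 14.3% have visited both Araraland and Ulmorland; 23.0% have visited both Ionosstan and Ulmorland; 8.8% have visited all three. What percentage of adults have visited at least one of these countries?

Inclusion–exclusion gives
P(union) = 28.9 + 55.3 + 52.4 − 14.0 − 14.3 − 23.0 + 8.8 = 94.1%

94.1%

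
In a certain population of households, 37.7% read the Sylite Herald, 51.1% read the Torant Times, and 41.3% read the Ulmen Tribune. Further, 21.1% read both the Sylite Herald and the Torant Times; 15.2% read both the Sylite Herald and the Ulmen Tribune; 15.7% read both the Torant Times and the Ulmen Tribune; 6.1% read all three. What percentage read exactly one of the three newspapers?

P(exactly one) = 37.7 + 51.1 + 41.3 − 2·21.1 − 2·15.2 − 2·15.7 + 3·6.1 = 44.4%

44.4%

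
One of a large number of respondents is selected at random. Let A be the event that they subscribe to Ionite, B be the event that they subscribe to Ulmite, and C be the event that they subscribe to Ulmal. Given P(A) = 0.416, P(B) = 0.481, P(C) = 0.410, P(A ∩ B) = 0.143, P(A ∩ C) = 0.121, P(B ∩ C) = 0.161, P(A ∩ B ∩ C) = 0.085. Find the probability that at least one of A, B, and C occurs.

0.967

Inclusion–exclusion gives
P(A ∪ B ∪ C) = 0.416 + 0.481 + 0.410 − 0.143 − 0.121 − 0.161 + 0.085 = 0.967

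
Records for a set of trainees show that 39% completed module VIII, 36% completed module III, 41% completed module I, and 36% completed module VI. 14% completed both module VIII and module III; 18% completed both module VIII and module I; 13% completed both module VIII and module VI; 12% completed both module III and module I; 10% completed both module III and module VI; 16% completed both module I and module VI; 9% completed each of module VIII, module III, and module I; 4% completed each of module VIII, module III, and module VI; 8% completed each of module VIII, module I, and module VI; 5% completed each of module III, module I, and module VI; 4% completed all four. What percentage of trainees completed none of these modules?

9%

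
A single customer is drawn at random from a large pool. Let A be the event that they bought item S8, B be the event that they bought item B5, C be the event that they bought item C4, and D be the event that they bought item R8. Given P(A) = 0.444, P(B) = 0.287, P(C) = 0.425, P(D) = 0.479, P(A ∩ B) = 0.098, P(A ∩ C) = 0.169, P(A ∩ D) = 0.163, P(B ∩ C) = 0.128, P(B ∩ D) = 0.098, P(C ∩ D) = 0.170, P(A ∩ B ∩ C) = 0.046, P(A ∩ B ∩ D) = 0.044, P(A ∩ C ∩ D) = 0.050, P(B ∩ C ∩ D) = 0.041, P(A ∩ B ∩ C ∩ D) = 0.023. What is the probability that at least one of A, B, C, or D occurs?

0.967

Apply inclusion-exclusion:
P(A ∪ B ∪ C ∪ D) = 0.444 + 0.287 + 0.425 + 0.479 − 0.098 − 0.169 − 0.163 − 0.128 − 0.098 − 0.170 + 0.046 + 0.044 + 0.050 + 0.041 − 0.023 = 0.967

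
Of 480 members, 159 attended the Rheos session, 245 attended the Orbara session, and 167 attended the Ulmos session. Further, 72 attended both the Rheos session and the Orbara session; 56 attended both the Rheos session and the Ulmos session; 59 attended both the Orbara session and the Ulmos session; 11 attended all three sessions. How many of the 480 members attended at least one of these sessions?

|at least one| = 159 + 245 + 167 − 72 − 56 − 59 + 11 = 395

395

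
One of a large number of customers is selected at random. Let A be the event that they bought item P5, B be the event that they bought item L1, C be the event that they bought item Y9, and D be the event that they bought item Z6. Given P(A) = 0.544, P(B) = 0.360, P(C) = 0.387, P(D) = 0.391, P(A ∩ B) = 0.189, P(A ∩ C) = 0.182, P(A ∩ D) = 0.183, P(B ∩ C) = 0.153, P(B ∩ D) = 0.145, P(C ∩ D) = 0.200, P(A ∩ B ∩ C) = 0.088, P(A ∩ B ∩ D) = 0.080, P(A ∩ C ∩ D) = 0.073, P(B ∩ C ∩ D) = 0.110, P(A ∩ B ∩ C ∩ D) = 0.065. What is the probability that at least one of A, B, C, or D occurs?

0.916

Apply inclusion-exclusion:
P(A ∪ B ∪ C ∪ D) = 0.544 + 0.360 + 0.387 + 0.391 − 0.189 − 0.182 − 0.183 − 0.153 − 0.145 − 0.200 + 0.088 + 0.080 + 0.073 + 0.110 − 0.065 = 0.916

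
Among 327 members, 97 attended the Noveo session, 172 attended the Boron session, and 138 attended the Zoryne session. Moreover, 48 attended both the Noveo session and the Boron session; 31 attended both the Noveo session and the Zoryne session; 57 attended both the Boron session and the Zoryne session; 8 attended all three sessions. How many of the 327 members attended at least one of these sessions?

279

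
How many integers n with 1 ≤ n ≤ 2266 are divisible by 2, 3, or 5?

1662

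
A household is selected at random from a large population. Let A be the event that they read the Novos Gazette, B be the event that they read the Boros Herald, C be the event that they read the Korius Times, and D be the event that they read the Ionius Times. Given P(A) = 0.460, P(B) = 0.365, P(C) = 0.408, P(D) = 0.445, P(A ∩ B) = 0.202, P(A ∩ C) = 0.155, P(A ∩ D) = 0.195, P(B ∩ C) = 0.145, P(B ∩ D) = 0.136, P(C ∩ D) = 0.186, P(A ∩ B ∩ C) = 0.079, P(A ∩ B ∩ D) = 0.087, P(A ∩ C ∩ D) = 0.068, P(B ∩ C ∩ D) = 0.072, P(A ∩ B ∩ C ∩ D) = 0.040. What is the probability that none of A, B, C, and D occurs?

Inclusion–exclusion gives
P(A ∪ B ∪ C ∪ D) = 0.460 + 0.365 + 0.408 + 0.445 − 0.202 − 0.155 − 0.195 − 0.145 − 0.136 − 0.186 + 0.079 + 0.087 + 0.068 + 0.072 − 0.040 = 0.925
P(none) = 1 − 0.925 = 0.075

0.075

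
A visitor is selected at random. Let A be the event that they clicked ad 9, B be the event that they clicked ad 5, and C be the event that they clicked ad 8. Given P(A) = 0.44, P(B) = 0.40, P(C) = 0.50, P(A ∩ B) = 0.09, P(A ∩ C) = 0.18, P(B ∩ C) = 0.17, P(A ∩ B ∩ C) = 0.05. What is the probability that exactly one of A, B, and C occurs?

By inclusion–exclusion (exactly-one form):
P(exactly one) = 0.44 + 0.40 + 0.50 − 2·0.09 − 2·0.18 − 2·0.17 + 3·0.05 = 0.61

0.61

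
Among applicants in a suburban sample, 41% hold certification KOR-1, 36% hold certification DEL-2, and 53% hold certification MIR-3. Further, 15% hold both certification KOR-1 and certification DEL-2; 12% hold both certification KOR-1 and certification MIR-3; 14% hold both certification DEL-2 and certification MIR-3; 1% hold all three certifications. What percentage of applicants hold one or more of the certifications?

90%

P(at least one) = 41 + 36 + 53 − 15 − 12 − 14 + 1 = 90%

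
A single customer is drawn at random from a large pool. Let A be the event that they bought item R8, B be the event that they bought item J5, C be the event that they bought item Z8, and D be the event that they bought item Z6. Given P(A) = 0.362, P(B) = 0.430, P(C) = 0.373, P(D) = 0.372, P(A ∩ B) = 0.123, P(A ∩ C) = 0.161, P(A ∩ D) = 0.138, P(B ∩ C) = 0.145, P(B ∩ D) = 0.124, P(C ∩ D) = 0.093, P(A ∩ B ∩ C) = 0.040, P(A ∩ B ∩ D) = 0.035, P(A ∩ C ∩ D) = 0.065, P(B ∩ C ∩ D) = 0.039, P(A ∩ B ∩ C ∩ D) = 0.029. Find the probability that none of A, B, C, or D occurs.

0.097

Apply inclusion-exclusion:
P(A ∪ B ∪ C ∪ D) = 0.362 + 0.430 + 0.373 + 0.372 − 0.123 − 0.161 − 0.138 − 0.145 − 0.124 − 0.093 + 0.040 + 0.035 + 0.065 + 0.039 − 0.029 = 0.903
P(none) = 1 − 0.903 = 0.097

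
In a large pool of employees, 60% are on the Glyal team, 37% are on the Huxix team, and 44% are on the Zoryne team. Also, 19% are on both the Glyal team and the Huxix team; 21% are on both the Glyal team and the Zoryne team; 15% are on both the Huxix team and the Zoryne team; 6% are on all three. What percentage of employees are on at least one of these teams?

92%

Inclusion–exclusion gives
P(union) = 60 + 37 + 44 − 19 − 21 − 15 + 6 = 92%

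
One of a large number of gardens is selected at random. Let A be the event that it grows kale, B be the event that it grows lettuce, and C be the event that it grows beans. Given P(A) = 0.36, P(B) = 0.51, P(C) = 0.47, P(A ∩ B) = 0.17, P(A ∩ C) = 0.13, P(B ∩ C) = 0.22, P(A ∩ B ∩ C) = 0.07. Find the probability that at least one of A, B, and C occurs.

By inclusion-exclusion,
P(A ∪ B ∪ C) = 0.36 + 0.51 + 0.47 − 0.17 − 0.13 − 0.22 + 0.07 = 0.89

0.89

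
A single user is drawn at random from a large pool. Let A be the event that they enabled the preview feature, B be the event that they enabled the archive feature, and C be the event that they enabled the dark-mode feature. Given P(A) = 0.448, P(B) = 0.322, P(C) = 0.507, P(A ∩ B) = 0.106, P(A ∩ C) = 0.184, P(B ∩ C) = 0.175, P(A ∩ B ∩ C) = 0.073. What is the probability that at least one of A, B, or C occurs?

0.885

Using inclusion–exclusion:
P(A ∪ B ∪ C) = 0.448 + 0.322 + 0.507 − 0.106 − 0.184 − 0.175 + 0.073 = 0.885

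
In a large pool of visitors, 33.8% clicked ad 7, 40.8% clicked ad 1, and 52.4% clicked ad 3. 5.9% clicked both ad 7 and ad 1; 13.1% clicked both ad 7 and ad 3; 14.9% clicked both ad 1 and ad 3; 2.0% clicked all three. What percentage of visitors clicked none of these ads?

By inclusion–exclusion:
P(at least one) = 33.8 + 40.8 + 52.4 − 5.9 − 13.1 − 14.9 + 2.0 = 95.1%
P(none) = 100% − 95.1% = 4.9%

4.9%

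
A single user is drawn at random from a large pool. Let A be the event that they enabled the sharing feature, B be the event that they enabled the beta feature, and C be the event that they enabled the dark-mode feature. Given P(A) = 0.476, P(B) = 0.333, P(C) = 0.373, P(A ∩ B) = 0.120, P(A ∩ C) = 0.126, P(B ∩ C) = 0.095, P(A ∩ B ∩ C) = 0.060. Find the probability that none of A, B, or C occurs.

Apply inclusion-exclusion:
P(A ∪ B ∪ C) = 0.476 + 0.333 + 0.373 − 0.120 − 0.126 − 0.095 + 0.060 = 0.901
P(none) = 1 − 0.901 = 0.099

0.099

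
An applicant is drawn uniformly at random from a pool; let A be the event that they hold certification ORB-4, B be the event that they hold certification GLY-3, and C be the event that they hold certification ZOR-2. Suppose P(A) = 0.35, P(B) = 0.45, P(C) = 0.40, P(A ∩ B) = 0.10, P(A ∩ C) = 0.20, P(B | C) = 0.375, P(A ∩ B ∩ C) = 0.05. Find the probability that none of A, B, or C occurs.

0.20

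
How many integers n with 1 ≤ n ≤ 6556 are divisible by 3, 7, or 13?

3097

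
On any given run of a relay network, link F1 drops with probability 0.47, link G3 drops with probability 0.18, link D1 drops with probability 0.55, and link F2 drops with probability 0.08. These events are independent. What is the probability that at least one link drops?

Independence gives P(none) = ∏(1 − pᵢ).
P(none) = (1 − 0.47) × (1 − 0.18) × (1 − 0.55) × (1 − 0.08) = 0.53 × 0.82 × 0.45 × 0.92 = 0.1799244
P(at least one) = 1 − 0.1799244 = 0.8200756

0.8200756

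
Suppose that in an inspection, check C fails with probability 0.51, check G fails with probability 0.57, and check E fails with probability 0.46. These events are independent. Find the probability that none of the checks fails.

P(none) = (1 − 0.51) × (1 − 0.57) × (1 − 0.46) = 0.49 × 0.43 × 0.54 = 0.113778

0.113778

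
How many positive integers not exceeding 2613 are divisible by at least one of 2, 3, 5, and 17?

1957

1306 + 871 + 522 + 153 − 435 − 261 − 76 − 174 − 51 − 30 + 87 + 25 + 15 + 10 − 5 = 1957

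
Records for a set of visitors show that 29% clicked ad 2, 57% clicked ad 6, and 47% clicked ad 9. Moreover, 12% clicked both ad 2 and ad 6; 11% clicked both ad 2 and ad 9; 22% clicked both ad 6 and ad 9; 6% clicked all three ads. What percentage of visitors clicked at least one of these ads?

94%

Inclusion–exclusion gives
P(union) = 29 + 57 + 47 − 12 − 11 − 22 + 6 = 94%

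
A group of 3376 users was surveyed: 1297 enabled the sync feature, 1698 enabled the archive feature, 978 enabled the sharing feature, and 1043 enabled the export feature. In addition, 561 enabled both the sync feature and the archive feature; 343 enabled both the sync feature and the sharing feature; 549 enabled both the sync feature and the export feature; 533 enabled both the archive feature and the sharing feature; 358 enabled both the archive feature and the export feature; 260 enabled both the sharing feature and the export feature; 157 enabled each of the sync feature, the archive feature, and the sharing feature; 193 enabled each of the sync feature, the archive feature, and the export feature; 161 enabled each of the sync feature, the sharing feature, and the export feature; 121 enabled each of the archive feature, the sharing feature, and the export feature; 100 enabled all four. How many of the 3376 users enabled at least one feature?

2944

Using inclusion–exclusion:
|at least one| = 1297 + 1698 + 978 + 1043 − 561 − 343 − 549 − 533 − 358 − 260 + 157 + 193 + 161 + 121 − 100 = 2944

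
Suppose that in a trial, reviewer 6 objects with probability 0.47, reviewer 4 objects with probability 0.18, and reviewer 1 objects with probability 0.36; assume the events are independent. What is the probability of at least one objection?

0.721856

P(none) = (1 − 0.47) × (1 − 0.18) × (1 − 0.36) = 0.53 × 0.82 × 0.64 = 0.278144
P(at least one) = 1 − 0.278144 = 0.721856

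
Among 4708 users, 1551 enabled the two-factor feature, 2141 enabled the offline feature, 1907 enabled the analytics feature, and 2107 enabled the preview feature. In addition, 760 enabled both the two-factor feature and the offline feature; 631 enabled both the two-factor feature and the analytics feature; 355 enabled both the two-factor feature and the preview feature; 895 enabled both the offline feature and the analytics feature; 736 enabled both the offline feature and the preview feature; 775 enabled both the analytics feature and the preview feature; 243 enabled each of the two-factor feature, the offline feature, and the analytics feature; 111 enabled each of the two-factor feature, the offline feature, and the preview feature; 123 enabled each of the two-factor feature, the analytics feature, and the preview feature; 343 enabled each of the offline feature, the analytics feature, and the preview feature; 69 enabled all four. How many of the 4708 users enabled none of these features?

403

Inclusion–exclusion gives
|at least one| = 1551 + 2141 + 1907 + 2107 − 760 − 631 − 355 − 895 − 736 − 775 + 243 + 111 + 123 + 343 − 69 = 4305
None: 4708 − 4305 = 403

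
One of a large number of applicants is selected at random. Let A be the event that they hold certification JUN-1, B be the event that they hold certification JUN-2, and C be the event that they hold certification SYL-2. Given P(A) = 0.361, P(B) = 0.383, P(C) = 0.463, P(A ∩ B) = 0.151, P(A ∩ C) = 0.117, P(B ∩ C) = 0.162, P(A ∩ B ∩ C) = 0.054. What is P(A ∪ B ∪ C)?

P(A ∪ B ∪ C) = 0.361 + 0.383 + 0.463 − 0.151 − 0.117 − 0.162 + 0.054 = 0.831

0.831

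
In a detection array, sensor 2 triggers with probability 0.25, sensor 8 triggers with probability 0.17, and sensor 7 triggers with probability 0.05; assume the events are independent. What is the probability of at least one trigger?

0.408625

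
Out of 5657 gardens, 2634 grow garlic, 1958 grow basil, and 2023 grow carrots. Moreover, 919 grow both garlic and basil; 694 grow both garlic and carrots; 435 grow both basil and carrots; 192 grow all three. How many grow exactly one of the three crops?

3095

By inclusion–exclusion (exactly-one form):
N(exactly one) = 2634 + 1958 + 2023 − 2·919 − 2·694 − 2·435 + 3·192 = 3095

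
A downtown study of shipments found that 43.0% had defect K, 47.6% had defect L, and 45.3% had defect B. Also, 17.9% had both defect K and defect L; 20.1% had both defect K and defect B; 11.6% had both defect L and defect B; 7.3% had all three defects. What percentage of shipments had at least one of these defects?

Apply inclusion-exclusion:
P(at least one) = 43.0 + 47.6 + 45.3 − 17.9 − 20.1 − 11.6 + 7.3 = 93.6%

93.6%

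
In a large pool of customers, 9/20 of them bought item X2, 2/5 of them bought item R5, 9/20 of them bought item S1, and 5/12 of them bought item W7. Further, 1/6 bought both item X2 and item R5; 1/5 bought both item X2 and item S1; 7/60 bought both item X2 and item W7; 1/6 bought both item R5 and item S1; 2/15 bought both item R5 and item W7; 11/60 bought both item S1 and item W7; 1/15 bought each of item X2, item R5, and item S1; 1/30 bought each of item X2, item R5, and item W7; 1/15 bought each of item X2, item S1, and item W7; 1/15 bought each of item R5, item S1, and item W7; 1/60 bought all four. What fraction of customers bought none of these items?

By inclusion-exclusion,
P(≥1) = 9/20 + 2/5 + 9/20 + 5/12 − 1/6 − 1/5 − 7/60 − 1/6 − 2/15 − 11/60 + 1/15 + 1/30 + 1/15 + 1/15 − 1/60 = 29/30
P(none) = 1 − 29/30 = 1/30

1/30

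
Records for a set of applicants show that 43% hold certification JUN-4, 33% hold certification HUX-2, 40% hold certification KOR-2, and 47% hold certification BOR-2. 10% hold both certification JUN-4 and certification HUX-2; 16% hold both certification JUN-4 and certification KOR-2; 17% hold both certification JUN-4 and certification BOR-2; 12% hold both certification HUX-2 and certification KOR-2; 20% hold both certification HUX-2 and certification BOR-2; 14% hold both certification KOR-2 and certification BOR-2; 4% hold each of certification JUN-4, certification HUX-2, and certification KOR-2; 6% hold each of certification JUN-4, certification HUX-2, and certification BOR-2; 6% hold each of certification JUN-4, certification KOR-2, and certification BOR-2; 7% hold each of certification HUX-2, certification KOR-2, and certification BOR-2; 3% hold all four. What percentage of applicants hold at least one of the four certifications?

94%

Inclusion–exclusion gives
P(at least one) = 43 + 33 + 40 + 47 − 10 − 16 − 17 − 12 − 20 − 14 + 4 + 6 + 6 + 7 − 3 = 94%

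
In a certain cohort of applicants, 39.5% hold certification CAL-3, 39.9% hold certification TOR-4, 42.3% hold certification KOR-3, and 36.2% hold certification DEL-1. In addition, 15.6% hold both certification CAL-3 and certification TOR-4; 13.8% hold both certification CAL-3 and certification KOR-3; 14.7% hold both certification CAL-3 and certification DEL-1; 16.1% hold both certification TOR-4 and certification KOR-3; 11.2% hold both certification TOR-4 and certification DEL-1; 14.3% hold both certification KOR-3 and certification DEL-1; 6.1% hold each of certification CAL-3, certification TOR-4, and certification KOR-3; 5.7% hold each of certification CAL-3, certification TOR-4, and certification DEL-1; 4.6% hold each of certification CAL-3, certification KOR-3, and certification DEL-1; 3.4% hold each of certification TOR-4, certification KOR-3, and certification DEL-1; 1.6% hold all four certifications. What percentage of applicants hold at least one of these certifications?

By inclusion–exclusion:
P(at least one) = 39.5 + 39.9 + 42.3 + 36.2 − 15.6 − 13.8 − 14.7 − 16.1 − 11.2 − 14.3 + 6.1 + 5.7 + 4.6 + 3.4 − 1.6 = 90.4%

90.4%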